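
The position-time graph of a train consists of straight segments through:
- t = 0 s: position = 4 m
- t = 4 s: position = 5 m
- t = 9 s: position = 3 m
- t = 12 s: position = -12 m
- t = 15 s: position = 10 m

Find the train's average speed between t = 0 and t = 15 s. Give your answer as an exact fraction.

8/3 m/s

Average speed = (total path length)/(elapsed time); on a piecewise-linear x-t graph the path length is Σ|Δx|.
0–4 s: |Δx| = |5 − 4| = 1 m
4–9 s: |Δx| = |3 − 5| = 2 m
9–12 s: |Δx| = |-12 − 3| = 15 m
12–15 s: |Δx| = |10 − -12| = 22 m
Total path = 40 m; average speed = 40/15 = 8/3 m/s.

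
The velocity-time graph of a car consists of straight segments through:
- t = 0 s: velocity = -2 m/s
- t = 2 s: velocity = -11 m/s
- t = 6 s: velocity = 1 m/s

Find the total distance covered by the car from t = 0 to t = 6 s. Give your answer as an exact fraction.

100/3 m

Total distance travelled is ∫|v| dt — sum the magnitudes of each area piece.
0–2 s: |½(-2 + -11)(2)| = 13 m
2–6 s: v = 0 at t = 17/3 s; triangle areas 121/6 + 1/6 = 61/3 m
Total distance = 100/3 m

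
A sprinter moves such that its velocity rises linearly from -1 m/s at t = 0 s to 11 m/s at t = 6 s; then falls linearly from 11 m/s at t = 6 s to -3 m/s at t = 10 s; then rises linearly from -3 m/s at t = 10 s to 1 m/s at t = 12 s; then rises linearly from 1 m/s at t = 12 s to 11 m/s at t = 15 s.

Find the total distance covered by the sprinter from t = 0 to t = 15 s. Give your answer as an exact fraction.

Distance (not displacement) is the total path length: add the absolute areas under v-t.
0–6 s: v = 0 at t = 0.5 s; triangle areas 0.25 + 30.25 = 30.5 m
6–10 s: v = 0 at t = 64/7 s; triangle areas 121/7 + 9/7 = 130/7 m
10–12 s: v = 0 at t = 11.5 s; triangle areas 2.25 + 0.25 = 2.5 m
12–15 s: |½(1 + 11)(3)| = 18 m
Total distance = 487/7 m

487/7 m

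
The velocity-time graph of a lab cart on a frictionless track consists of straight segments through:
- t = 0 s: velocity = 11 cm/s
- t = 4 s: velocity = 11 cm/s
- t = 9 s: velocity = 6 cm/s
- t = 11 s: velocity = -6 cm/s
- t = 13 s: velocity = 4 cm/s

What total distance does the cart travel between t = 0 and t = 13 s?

Total distance travelled is ∫|v| dt — sum the magnitudes of each area piece.
0–4 s: |11| × 4 = 44 cm
4–9 s: |½(11 + 6)(5)| = 42.5 cm
9–11 s: v = 0 at t = 10 s; triangle areas 3 + 3 = 6 cm
11–13 s: v = 0 at t = 12.2 s; triangle areas 3.6 + 1.6 = 5.2 cm
Total distance = 97.7 cm

97.7 cm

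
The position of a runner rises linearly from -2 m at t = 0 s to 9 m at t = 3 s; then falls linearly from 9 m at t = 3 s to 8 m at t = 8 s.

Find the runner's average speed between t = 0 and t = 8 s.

Average speed = (total path length)/(elapsed time); on a piecewise-linear x-t graph the path length is Σ|Δx|.
0–3 s: |Δx| = |9 − -2| = 11 m
3–8 s: |Δx| = |8 − 9| = 1 m
Total path = 12 m; average speed = 12/8 = 1.5 m/s.

1.5 m/s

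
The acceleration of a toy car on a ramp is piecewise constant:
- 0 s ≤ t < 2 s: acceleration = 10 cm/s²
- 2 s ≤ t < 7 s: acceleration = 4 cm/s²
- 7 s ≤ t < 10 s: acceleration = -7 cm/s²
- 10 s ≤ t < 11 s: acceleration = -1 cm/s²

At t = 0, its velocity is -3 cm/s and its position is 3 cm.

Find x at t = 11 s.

On each constant-a segment, Δv = aΔt and Δx = v₀Δt + ½aΔt²; chain segment to segment.
0–2 s: v starts -3 cm/s; Δx = -3·2 + ½·10·2² = 14 cm; v ends 17 cm/s.
2–7 s: v starts 17 cm/s; Δx = 17·5 + ½·4·5² = 135 cm; v ends 37 cm/s.
7–10 s: v starts 37 cm/s; Δx = 37·3 + ½·-7·3² = 79.5 cm; v ends 16 cm/s.
10–11 s: v starts 16 cm/s; Δx = 16·1 + ½·-1·1² = 15.5 cm; v ends 15 cm/s.
x(11) = 3 + Σ Δx = 247 cm.

247 cm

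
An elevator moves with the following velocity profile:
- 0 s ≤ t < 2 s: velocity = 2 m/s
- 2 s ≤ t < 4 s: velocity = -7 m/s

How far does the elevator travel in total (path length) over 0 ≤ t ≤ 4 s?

18 m

Distance (not displacement) is the total path length: add the absolute areas under v-t.
0–2 s: |2| × 2 = 4 m
2–4 s: |-7| × 2 = 14 m
Total distance = 18 m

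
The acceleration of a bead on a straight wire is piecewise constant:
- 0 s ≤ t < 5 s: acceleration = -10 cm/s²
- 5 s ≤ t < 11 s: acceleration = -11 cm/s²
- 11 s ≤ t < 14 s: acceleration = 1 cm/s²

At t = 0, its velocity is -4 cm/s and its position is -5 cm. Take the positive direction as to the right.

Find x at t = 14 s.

On each constant-a segment, Δv = aΔt and Δx = v₀Δt + ½aΔt²; chain segment to segment.
0–5 s: v starts -4 cm/s; Δx = -4·5 + ½·-10·5² = -145 cm; v ends -54 cm/s.
5–11 s: v starts -54 cm/s; Δx = -54·6 + ½·-11·6² = -522 cm; v ends -120 cm/s.
11–14 s: v starts -120 cm/s; Δx = -120·3 + ½·1·3² = -355.5 cm; v ends -117 cm/s.
x(14) = -5 + Σ Δx = -1027.5 cm.

-1027.5 cm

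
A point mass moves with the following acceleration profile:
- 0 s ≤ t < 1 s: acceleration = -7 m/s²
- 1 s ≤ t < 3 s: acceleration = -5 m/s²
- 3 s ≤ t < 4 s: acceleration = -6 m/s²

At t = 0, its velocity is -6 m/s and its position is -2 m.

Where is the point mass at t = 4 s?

On each constant-a segment, Δv = aΔt and Δx = v₀Δt + ½aΔt²; chain segment to segment.
0–1 s: v starts -6 m/s; Δx = -6·1 + ½·-7·1² = -9.5 m; v ends -13 m/s.
1–3 s: v starts -13 m/s; Δx = -13·2 + ½·-5·2² = -36 m; v ends -23 m/s.
3–4 s: v starts -23 m/s; Δx = -23·1 + ½·-6·1² = -26 m; v ends -29 m/s.
x(4) = -2 + Σ Δx = -73.5 m.

-73.5 m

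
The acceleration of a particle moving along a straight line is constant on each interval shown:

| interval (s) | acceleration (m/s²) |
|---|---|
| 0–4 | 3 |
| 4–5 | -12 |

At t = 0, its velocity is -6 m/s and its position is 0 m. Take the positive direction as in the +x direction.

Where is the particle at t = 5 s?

On each constant-a segment, Δv = aΔt and Δx = v₀Δt + ½aΔt²; chain segment to segment.
0–4 s: v starts -6 m/s; Δx = -6·4 + ½·3·4² = 0 m; v ends 6 m/s.
4–5 s: v starts 6 m/s; Δx = 6·1 + ½·-12·1² = 0 m; v ends -6 m/s.
x(5) = 0 + Σ Δx = 0 m.

0 m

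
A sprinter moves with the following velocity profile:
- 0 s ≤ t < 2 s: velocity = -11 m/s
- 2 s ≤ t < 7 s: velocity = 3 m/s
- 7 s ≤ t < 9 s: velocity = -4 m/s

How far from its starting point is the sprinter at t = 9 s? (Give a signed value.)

Displacement is the signed area under the v-t curve.
0–2 s: -11 × 2 = -22 m
2–7 s: 3 × 5 = 15 m
7–9 s: -4 × 2 = -8 m
Net displacement = -15 m

-15 m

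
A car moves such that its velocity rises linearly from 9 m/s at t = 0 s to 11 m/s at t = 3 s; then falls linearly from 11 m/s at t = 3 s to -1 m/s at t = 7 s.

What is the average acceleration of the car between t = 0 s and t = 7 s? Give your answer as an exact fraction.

Average acceleration = Δv/Δt = (-1 − 9)/(7 − 0) = -10/7 m/s².

-10/7 m/s²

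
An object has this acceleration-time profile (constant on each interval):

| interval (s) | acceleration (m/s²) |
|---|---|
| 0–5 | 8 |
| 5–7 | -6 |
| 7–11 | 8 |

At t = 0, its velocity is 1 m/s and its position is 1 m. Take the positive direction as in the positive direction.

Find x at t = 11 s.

356 m

On each constant-a segment, Δv = aΔt and Δx = v₀Δt + ½aΔt²; chain segment to segment.
0–5 s: v starts 1 m/s; Δx = 1·5 + ½·8·5² = 105 m; v ends 41 m/s.
5–7 s: v starts 41 m/s; Δx = 41·2 + ½·-6·2² = 70 m; v ends 29 m/s.
7–11 s: v starts 29 m/s; Δx = 29·4 + ½·8·4² = 180 m; v ends 61 m/s.
x(11) = 1 + Σ Δx = 356 m.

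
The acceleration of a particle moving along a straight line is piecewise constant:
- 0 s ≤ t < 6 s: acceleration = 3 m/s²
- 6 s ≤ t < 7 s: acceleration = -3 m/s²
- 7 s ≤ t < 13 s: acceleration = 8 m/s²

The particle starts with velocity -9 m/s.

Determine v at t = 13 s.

Δv equals the area under the a-t graph; then v = v₀ + Δv.
0–6 s: 3 × 6 = 18 m/s
6–7 s: -3 × 1 = -3 m/s
7–13 s: 8 × 6 = 48 m/s
Δv = 63 m/s, so v(13) = -9 + (63) = 54 m/s.

54 m/s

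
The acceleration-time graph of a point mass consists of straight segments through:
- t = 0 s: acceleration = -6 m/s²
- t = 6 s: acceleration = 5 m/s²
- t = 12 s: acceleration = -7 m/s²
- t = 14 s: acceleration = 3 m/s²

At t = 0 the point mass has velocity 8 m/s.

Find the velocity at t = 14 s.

-5 m/s

Δv equals the area under the a-t graph; then v = v₀ + Δv.
0–6 s: ½(-6 + 5)(6) = -3 m/s
6–12 s: ½(5 + -7)(6) = -6 m/s
12–14 s: ½(-7 + 3)(2) = -4 m/s
Δv = -13 m/s, so v(14) = 8 + (-13) = -5 m/s.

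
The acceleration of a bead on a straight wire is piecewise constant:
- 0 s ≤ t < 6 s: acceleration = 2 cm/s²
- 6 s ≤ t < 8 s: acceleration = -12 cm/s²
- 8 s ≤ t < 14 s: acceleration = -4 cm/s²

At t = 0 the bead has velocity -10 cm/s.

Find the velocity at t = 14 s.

Δv equals the area under the a-t graph; then v = v₀ + Δv.
0–6 s: 2 × 6 = 12 cm/s
6–8 s: -12 × 2 = -24 cm/s
8–14 s: -4 × 6 = -24 cm/s
Δv = -36 cm/s, so v(14) = -10 + (-36) = -46 cm/s.

-46 cm/s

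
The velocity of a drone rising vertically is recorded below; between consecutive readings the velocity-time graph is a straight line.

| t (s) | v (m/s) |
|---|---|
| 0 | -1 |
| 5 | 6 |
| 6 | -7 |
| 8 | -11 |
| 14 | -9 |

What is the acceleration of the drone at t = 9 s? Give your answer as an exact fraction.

Acceleration is the slope of the v-t graph on 8–14 s: (-9 − -11)/(14 − 8) = 1/3 m/s².

1/3 m/s²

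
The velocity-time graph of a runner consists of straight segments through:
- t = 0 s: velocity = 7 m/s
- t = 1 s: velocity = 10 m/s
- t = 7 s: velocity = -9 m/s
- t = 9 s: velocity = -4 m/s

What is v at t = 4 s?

On 1–7 s the graph is linear from 10 to -9 m/s: v(4) = 10 + (-9 − 10)·(4 − 1)/(7 − 1) = 0.5 m/s.

0.5 m/s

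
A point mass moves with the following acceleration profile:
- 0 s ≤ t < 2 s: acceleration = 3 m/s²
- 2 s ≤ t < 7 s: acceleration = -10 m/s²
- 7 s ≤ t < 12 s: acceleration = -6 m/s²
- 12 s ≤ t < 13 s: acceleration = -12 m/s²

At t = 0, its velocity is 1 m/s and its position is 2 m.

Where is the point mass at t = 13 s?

On each constant-a segment, Δv = aΔt and Δx = v₀Δt + ½aΔt²; chain segment to segment.
0–2 s: v starts 1 m/s; Δx = 1·2 + ½·3·2² = 8 m; v ends 7 m/s.
2–7 s: v starts 7 m/s; Δx = 7·5 + ½·-10·5² = -90 m; v ends -43 m/s.
7–12 s: v starts -43 m/s; Δx = -43·5 + ½·-6·5² = -290 m; v ends -73 m/s.
12–13 s: v starts -73 m/s; Δx = -73·1 + ½·-12·1² = -79 m; v ends -85 m/s.
x(13) = 2 + Σ Δx = -449 m.

-449 m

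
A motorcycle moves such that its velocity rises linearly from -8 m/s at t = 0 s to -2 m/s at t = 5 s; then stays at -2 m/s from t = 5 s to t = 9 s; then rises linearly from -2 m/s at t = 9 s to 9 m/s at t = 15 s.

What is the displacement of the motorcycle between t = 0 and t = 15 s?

-12 m

Net displacement equals the area under the velocity-time graph (areas below the axis count negative).
0–5 s: ½(-8 + -2)(5) = -25 m
5–9 s: -2 × 4 = -8 m
9–15 s: ½(-2 + 9)(6) = 21 m
Net displacement = -12 m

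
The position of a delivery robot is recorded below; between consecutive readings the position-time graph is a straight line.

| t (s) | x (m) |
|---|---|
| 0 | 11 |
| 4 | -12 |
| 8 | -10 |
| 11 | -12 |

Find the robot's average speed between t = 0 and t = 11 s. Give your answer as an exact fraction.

Average speed = (total path length)/(elapsed time); on a piecewise-linear x-t graph the path length is Σ|Δx|.
0–4 s: |Δx| = |-12 − 11| = 23 m
4–8 s: |Δx| = |-10 − -12| = 2 m
8–11 s: |Δx| = |-12 − -10| = 2 m
Total path = 27 m; average speed = 27/11 = 27/11 m/s.

27/11 m/s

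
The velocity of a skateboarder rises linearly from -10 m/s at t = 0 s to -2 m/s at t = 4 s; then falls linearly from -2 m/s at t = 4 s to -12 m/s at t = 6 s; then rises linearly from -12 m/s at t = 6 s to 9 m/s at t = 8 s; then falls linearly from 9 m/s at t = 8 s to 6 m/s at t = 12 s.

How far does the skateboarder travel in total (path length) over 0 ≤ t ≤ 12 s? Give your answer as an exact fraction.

Total distance travelled is ∫|v| dt — sum the magnitudes of each area piece.
0–4 s: |½(-10 + -2)(4)| = 24 m
4–6 s: |½(-2 + -12)(2)| = 14 m
6–8 s: v = 0 at t = 50/7 s; triangle areas 48/7 + 27/7 = 75/7 m
8–12 s: |½(9 + 6)(4)| = 30 m
Total distance = 551/7 m

551/7 m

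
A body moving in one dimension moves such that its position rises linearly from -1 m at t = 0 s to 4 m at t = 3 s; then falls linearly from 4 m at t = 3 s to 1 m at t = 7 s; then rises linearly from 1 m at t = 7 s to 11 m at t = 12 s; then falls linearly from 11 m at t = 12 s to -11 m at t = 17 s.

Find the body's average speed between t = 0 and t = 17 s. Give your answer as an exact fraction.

Average speed = (total path length)/(elapsed time); on a piecewise-linear x-t graph the path length is Σ|Δx|.
0–3 s: |Δx| = |4 − -1| = 5 m
3–7 s: |Δx| = |1 − 4| = 3 m
7–12 s: |Δx| = |11 − 1| = 10 m
12–17 s: |Δx| = |-11 − 11| = 22 m
Total path = 40 m; average speed = 40/17 = 40/17 m/s.

40/17 m/s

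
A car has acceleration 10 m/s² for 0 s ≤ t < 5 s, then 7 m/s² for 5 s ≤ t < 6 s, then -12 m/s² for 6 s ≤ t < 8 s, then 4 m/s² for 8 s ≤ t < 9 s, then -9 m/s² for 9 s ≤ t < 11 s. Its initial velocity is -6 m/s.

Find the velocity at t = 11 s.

13 m/s

Δv equals the area under the a-t graph; then v = v₀ + Δv.
0–5 s: 10 × 5 = 50 m/s
5–6 s: 7 × 1 = 7 m/s
6–8 s: -12 × 2 = -24 m/s
8–9 s: 4 × 1 = 4 m/s
9–11 s: -9 × 2 = -18 m/s
Δv = 19 m/s, so v(11) = -6 + (19) = 13 m/s.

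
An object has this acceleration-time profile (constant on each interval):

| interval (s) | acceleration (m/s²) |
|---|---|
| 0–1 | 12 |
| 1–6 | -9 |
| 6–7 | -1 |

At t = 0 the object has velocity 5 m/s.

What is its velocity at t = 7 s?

-29 m/s

Δv equals the area under the a-t graph; then v = v₀ + Δv.
0–1 s: 12 × 1 = 12 m/s
1–6 s: -9 × 5 = -45 m/s
6–7 s: -1 × 1 = -1 m/s
Δv = -34 m/s, so v(7) = 5 + (-34) = -29 m/s.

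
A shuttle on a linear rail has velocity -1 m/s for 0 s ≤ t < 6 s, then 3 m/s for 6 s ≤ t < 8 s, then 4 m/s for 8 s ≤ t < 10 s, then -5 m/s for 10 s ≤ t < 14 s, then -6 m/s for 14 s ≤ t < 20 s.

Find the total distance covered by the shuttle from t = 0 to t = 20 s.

Distance (not displacement) is the total path length: add the absolute areas under v-t.
0–6 s: |-1| × 6 = 6 m
6–8 s: |3| × 2 = 6 m
8–10 s: |4| × 2 = 8 m
10–14 s: |-5| × 4 = 20 m
14–20 s: |-6| × 6 = 36 m
Total distance = 76 m

76 m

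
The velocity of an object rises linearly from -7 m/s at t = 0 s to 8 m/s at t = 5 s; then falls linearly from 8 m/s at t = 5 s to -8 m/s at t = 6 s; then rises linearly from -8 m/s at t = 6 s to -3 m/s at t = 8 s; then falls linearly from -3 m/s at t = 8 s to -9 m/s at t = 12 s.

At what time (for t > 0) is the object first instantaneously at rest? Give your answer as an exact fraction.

v changes sign on 0–5 s (from -7 to 8); the graph is linear there, so v = 0 at t = 0 + (7)·(5 − 0)/(8 − -7) = 7/3 s.

t = 7/3 s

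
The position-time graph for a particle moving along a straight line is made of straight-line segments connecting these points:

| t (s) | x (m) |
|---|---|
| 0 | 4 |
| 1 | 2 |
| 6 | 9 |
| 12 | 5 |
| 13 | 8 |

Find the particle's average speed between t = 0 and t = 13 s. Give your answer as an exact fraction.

Average speed = (total path length)/(elapsed time); on a piecewise-linear x-t graph the path length is Σ|Δx|.
0–1 s: |Δx| = |2 − 4| = 2 m
1–6 s: |Δx| = |9 − 2| = 7 m
6–12 s: |Δx| = |5 − 9| = 4 m
12–13 s: |Δx| = |8 − 5| = 3 m
Total path = 16 m; average speed = 16/13 = 16/13 m/s.

16/13 m/s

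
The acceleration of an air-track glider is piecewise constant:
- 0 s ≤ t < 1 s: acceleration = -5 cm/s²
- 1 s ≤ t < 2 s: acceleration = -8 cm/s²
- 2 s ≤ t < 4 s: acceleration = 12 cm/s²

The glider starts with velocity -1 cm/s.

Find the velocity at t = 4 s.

Δv equals the area under the a-t graph; then v = v₀ + Δv.
0–1 s: -5 × 1 = -5 cm/s
1–2 s: -8 × 1 = -8 cm/s
2–4 s: 12 × 2 = 24 cm/s
Δv = 11 cm/s, so v(4) = -1 + (11) = 10 cm/s.

10 cm/s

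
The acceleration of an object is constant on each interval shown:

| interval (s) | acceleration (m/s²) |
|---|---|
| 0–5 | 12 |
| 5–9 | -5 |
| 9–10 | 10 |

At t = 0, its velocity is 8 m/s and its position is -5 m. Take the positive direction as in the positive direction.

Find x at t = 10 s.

470 m

On each constant-a segment, Δv = aΔt and Δx = v₀Δt + ½aΔt²; chain segment to segment.
0–5 s: v starts 8 m/s; Δx = 8·5 + ½·12·5² = 190 m; v ends 68 m/s.
5–9 s: v starts 68 m/s; Δx = 68·4 + ½·-5·4² = 232 m; v ends 48 m/s.
9–10 s: v starts 48 m/s; Δx = 48·1 + ½·10·1² = 53 m; v ends 58 m/s.
x(10) = -5 + Σ Δx = 470 m.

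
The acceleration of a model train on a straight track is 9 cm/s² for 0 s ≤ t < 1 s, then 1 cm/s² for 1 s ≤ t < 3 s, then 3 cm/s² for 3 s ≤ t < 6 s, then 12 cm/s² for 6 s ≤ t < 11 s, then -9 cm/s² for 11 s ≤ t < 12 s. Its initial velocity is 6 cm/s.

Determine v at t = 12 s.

Δv equals the area under the a-t graph; then v = v₀ + Δv.
0–1 s: 9 × 1 = 9 cm/s
1–3 s: 1 × 2 = 2 cm/s
3–6 s: 3 × 3 = 9 cm/s
6–11 s: 12 × 5 = 60 cm/s
11–12 s: -9 × 1 = -9 cm/s
Δv = 71 cm/s, so v(12) = 6 + (71) = 77 cm/s.

77 cm/s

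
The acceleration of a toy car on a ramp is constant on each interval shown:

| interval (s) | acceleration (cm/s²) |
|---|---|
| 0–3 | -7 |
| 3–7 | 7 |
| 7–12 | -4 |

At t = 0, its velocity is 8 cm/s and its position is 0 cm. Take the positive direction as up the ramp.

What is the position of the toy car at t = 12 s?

On each constant-a segment, Δv = aΔt and Δx = v₀Δt + ½aΔt²; chain segment to segment.
0–3 s: v starts 8 cm/s; Δx = 8·3 + ½·-7·3² = -7.5 cm; v ends -13 cm/s.
3–7 s: v starts -13 cm/s; Δx = -13·4 + ½·7·4² = 4 cm; v ends 15 cm/s.
7–12 s: v starts 15 cm/s; Δx = 15·5 + ½·-4·5² = 25 cm; v ends -5 cm/s.
x(12) = 0 + Σ Δx = 21.5 cm.

21.5 cm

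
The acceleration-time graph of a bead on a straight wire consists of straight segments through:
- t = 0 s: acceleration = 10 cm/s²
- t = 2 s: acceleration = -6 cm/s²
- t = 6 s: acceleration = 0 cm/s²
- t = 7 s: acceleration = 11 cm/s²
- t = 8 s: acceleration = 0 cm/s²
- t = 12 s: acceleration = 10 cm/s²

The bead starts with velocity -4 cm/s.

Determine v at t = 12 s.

Δv equals the area under the a-t graph; then v = v₀ + Δv.
0–2 s: ½(10 + -6)(2) = 4 cm/s
2–6 s: ½(-6 + 0)(4) = -12 cm/s
6–7 s: ½(0 + 11)(1) = 5.5 cm/s
7–8 s: ½(11 + 0)(1) = 5.5 cm/s
8–12 s: ½(0 + 10)(4) = 20 cm/s
Δv = 23 cm/s, so v(12) = -4 + (23) = 19 cm/s.

19 cm/s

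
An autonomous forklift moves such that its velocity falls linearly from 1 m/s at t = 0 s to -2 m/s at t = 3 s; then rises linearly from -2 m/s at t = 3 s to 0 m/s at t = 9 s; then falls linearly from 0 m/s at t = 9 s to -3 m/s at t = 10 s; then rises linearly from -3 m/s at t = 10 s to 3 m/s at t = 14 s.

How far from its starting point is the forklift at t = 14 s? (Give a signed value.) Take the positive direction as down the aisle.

-9 m

Net displacement equals the area under the velocity-time graph (areas below the axis count negative).
0–3 s: ½(1 + -2)(3) = -1.5 m
3–9 s: ½(-2 + 0)(6) = -6 m
9–10 s: ½(0 + -3)(1) = -1.5 m
10–14 s: ½(-3 + 3)(4) = 0 m
Net displacement = -9 m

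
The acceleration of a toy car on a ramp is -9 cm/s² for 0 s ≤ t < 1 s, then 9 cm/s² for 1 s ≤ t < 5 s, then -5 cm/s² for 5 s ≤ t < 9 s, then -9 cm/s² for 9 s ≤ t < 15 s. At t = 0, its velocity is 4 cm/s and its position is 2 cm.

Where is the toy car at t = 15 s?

41.5 cm

On each constant-a segment, Δv = aΔt and Δx = v₀Δt + ½aΔt²; chain segment to segment.
0–1 s: v starts 4 cm/s; Δx = 4·1 + ½·-9·1² = -0.5 cm; v ends -5 cm/s.
1–5 s: v starts -5 cm/s; Δx = -5·4 + ½·9·4² = 52 cm; v ends 31 cm/s.
5–9 s: v starts 31 cm/s; Δx = 31·4 + ½·-5·4² = 84 cm; v ends 11 cm/s.
9–15 s: v starts 11 cm/s; Δx = 11·6 + ½·-9·6² = -96 cm; v ends -43 cm/s.
x(15) = 2 + Σ Δx = 41.5 cm.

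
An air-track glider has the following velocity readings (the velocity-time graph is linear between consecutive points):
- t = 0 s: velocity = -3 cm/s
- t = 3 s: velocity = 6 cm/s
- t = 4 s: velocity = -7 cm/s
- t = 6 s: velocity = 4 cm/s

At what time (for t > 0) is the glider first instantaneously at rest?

t = 1 s

v changes sign on 0–3 s (from -3 to 6); the graph is linear there, so v = 0 at t = 0 + (3)·(3 − 0)/(6 − -3) = 1 s.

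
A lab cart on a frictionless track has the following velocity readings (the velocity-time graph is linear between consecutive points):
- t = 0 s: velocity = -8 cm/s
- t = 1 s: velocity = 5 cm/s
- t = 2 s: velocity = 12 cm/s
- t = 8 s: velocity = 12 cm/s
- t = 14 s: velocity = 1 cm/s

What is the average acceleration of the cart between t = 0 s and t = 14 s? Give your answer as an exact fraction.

9/14 cm/s²

Average acceleration = Δv/Δt = (1 − -8)/(14 − 0) = 9/14 cm/s².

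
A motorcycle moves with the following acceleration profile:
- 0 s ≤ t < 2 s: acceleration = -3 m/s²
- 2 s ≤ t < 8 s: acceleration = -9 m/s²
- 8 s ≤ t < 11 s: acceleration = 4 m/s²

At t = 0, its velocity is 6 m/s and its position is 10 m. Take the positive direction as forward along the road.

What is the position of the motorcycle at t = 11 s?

On each constant-a segment, Δv = aΔt and Δx = v₀Δt + ½aΔt²; chain segment to segment.
0–2 s: v starts 6 m/s; Δx = 6·2 + ½·-3·2² = 6 m; v ends 0 m/s.
2–8 s: v starts 0 m/s; Δx = 0·6 + ½·-9·6² = -162 m; v ends -54 m/s.
8–11 s: v starts -54 m/s; Δx = -54·3 + ½·4·3² = -144 m; v ends -42 m/s.
x(11) = 10 + Σ Δx = -290 m.

-290 m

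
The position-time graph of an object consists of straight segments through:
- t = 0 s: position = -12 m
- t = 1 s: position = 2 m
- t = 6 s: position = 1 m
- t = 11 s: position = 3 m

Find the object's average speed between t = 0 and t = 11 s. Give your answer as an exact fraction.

Average speed = (total path length)/(elapsed time); on a piecewise-linear x-t graph the path length is Σ|Δx|.
0–1 s: |Δx| = |2 − -12| = 14 m
1–6 s: |Δx| = |1 − 2| = 1 m
6–11 s: |Δx| = |3 − 1| = 2 m
Total path = 17 m; average speed = 17/11 = 17/11 m/s.

17/11 m/s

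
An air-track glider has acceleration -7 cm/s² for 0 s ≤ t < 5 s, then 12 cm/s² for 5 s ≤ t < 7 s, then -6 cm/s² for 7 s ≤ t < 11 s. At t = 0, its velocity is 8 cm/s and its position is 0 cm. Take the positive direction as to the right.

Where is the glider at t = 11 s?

On each constant-a segment, Δv = aΔt and Δx = v₀Δt + ½aΔt²; chain segment to segment.
0–5 s: v starts 8 cm/s; Δx = 8·5 + ½·-7·5² = -47.5 cm; v ends -27 cm/s.
5–7 s: v starts -27 cm/s; Δx = -27·2 + ½·12·2² = -30 cm; v ends -3 cm/s.
7–11 s: v starts -3 cm/s; Δx = -3·4 + ½·-6·4² = -60 cm; v ends -27 cm/s.
x(11) = 0 + Σ Δx = -137.5 cm.

-137.5 cm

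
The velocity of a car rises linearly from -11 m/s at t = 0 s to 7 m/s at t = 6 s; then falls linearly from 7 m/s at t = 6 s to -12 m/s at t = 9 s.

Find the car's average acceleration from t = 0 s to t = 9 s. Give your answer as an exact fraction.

-1/9 m/s²

Average acceleration = Δv/Δt = (-12 − -11)/(9 − 0) = -1/9 m/s².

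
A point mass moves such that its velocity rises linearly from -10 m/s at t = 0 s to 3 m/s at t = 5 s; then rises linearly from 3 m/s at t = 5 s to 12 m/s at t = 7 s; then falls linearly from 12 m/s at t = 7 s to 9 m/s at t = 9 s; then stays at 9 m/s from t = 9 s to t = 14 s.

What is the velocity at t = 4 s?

0.4 m/s

On 0–5 s the graph is linear from -10 to 3 m/s: v(4) = -10 + (3 − -10)·(4 − 0)/(5 − 0) = 0.4 m/s.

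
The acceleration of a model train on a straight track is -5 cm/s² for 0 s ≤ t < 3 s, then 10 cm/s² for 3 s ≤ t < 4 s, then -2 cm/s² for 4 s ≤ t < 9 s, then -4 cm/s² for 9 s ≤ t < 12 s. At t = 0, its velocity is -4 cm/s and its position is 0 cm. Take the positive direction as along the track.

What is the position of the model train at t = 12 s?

-193.5 cm

On each constant-a segment, Δv = aΔt and Δx = v₀Δt + ½aΔt²; chain segment to segment.
0–3 s: v starts -4 cm/s; Δx = -4·3 + ½·-5·3² = -34.5 cm; v ends -19 cm/s.
3–4 s: v starts -19 cm/s; Δx = -19·1 + ½·10·1² = -14 cm; v ends -9 cm/s.
4–9 s: v starts -9 cm/s; Δx = -9·5 + ½·-2·5² = -70 cm; v ends -19 cm/s.
9–12 s: v starts -19 cm/s; Δx = -19·3 + ½·-4·3² = -75 cm; v ends -31 cm/s.
x(12) = 0 + Σ Δx = -193.5 cm.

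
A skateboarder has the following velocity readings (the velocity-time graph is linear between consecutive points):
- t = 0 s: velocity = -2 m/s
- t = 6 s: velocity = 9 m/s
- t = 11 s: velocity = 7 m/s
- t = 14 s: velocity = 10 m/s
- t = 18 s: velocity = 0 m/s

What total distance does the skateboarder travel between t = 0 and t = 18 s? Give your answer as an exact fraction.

Distance (not displacement) is the total path length: add the absolute areas under v-t.
0–6 s: v = 0 at t = 12/11 s; triangle areas 12/11 + 243/11 = 255/11 m
6–11 s: |½(9 + 7)(5)| = 40 m
11–14 s: |½(7 + 10)(3)| = 25.5 m
14–18 s: |½(10 + 0)(4)| = 20 m
Total distance = 2391/22 m

2391/22 m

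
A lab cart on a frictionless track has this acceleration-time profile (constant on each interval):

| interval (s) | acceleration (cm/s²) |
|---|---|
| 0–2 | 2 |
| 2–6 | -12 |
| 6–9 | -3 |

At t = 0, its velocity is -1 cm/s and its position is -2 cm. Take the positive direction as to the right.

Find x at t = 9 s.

On each constant-a segment, Δv = aΔt and Δx = v₀Δt + ½aΔt²; chain segment to segment.
0–2 s: v starts -1 cm/s; Δx = -1·2 + ½·2·2² = 2 cm; v ends 3 cm/s.
2–6 s: v starts 3 cm/s; Δx = 3·4 + ½·-12·4² = -84 cm; v ends -45 cm/s.
6–9 s: v starts -45 cm/s; Δx = -45·3 + ½·-3·3² = -148.5 cm; v ends -54 cm/s.
x(9) = -2 + Σ Δx = -232.5 cm.

-232.5 cm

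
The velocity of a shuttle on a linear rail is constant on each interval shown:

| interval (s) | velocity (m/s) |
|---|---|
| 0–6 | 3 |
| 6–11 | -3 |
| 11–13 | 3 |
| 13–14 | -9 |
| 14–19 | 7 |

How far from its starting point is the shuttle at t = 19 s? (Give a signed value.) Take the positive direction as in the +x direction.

Net displacement equals the area under the velocity-time graph (areas below the axis count negative).
0–6 s: 3 × 6 = 18 m
6–11 s: -3 × 5 = -15 m
11–13 s: 3 × 2 = 6 m
13–14 s: -9 × 1 = -9 m
14–19 s: 7 × 5 = 35 m
Net displacement = 35 m

35 m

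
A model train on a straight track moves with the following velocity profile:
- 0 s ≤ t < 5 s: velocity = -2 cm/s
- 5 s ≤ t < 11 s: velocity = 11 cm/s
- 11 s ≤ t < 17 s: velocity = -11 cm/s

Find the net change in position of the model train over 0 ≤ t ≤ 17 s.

-10 cm

Displacement is the signed area under the v-t curve.
0–5 s: -2 × 5 = -10 cm
5–11 s: 11 × 6 = 66 cm
11–17 s: -11 × 6 = -66 cm
Net displacement = -10 cm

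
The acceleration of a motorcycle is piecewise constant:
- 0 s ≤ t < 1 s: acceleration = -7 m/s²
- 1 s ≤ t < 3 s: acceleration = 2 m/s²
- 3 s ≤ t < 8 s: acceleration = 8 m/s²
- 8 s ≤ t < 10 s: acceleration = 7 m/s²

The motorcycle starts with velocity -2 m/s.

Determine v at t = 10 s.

49 m/s

Δv equals the area under the a-t graph; then v = v₀ + Δv.
0–1 s: -7 × 1 = -7 m/s
1–3 s: 2 × 2 = 4 m/s
3–8 s: 8 × 5 = 40 m/s
8–10 s: 7 × 2 = 14 m/s
Δv = 51 m/s, so v(10) = -2 + (51) = 49 m/s.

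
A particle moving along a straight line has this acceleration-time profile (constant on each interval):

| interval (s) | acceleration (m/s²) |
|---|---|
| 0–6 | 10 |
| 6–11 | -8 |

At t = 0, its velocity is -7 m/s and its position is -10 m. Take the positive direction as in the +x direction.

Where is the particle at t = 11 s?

On each constant-a segment, Δv = aΔt and Δx = v₀Δt + ½aΔt²; chain segment to segment.
0–6 s: v starts -7 m/s; Δx = -7·6 + ½·10·6² = 138 m; v ends 53 m/s.
6–11 s: v starts 53 m/s; Δx = 53·5 + ½·-8·5² = 165 m; v ends 13 m/s.
x(11) = -10 + Σ Δx = 293 m.

293 m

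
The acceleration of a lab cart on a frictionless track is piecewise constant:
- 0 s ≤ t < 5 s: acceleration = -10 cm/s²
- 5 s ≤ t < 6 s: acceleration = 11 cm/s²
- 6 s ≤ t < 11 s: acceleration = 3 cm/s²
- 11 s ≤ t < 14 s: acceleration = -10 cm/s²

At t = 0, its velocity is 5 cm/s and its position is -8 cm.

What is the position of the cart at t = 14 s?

-382 cm

On each constant-a segment, Δv = aΔt and Δx = v₀Δt + ½aΔt²; chain segment to segment.
0–5 s: v starts 5 cm/s; Δx = 5·5 + ½·-10·5² = -100 cm; v ends -45 cm/s.
5–6 s: v starts -45 cm/s; Δx = -45·1 + ½·11·1² = -39.5 cm; v ends -34 cm/s.
6–11 s: v starts -34 cm/s; Δx = -34·5 + ½·3·5² = -132.5 cm; v ends -19 cm/s.
11–14 s: v starts -19 cm/s; Δx = -19·3 + ½·-10·3² = -102 cm; v ends -49 cm/s.
x(14) = -8 + Σ Δx = -382 cm.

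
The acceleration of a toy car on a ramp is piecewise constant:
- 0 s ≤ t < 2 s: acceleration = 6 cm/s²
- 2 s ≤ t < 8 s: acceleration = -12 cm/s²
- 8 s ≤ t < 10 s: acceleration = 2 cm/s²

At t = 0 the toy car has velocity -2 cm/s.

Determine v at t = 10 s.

Δv equals the area under the a-t graph; then v = v₀ + Δv.
0–2 s: 6 × 2 = 12 cm/s
2–8 s: -12 × 6 = -72 cm/s
8–10 s: 2 × 2 = 4 cm/s
Δv = -56 cm/s, so v(10) = -2 + (-56) = -58 cm/s.

-58 cm/s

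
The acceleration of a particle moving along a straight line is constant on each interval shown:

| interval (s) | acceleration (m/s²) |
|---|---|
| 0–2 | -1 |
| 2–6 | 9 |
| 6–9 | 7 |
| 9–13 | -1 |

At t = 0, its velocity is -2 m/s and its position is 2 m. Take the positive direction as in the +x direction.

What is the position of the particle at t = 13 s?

On each constant-a segment, Δv = aΔt and Δx = v₀Δt + ½aΔt²; chain segment to segment.
0–2 s: v starts -2 m/s; Δx = -2·2 + ½·-1·2² = -6 m; v ends -4 m/s.
2–6 s: v starts -4 m/s; Δx = -4·4 + ½·9·4² = 56 m; v ends 32 m/s.
6–9 s: v starts 32 m/s; Δx = 32·3 + ½·7·3² = 127.5 m; v ends 53 m/s.
9–13 s: v starts 53 m/s; Δx = 53·4 + ½·-1·4² = 204 m; v ends 49 m/s.
x(13) = 2 + Σ Δx = 383.5 m.

383.5 m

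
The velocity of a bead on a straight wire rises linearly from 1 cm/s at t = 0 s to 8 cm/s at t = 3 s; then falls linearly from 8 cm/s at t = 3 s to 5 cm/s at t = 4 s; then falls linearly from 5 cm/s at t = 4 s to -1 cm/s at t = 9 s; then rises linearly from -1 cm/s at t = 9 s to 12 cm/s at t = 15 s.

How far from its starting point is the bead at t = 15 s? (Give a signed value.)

Displacement is the signed area under the v-t curve.
0–3 s: ½(1 + 8)(3) = 13.5 cm
3–4 s: ½(8 + 5)(1) = 6.5 cm
4–9 s: ½(5 + -1)(5) = 10 cm
9–15 s: ½(-1 + 12)(6) = 33 cm
Net displacement = 63 cm

63 cm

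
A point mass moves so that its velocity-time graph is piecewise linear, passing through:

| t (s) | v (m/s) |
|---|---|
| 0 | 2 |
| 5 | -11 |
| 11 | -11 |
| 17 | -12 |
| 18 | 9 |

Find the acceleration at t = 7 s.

0 m/s²

Acceleration is the slope of the v-t graph on 5–11 s: (-11 − -11)/(11 − 5) = 0 m/s².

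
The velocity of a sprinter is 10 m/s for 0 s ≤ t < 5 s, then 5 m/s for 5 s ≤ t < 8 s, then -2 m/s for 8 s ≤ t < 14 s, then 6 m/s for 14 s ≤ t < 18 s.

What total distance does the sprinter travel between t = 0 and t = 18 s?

Total distance travelled is ∫|v| dt — sum the magnitudes of each area piece.
0–5 s: |10| × 5 = 50 m
5–8 s: |5| × 3 = 15 m
8–14 s: |-2| × 6 = 12 m
14–18 s: |6| × 4 = 24 m
Total distance = 101 m

101 m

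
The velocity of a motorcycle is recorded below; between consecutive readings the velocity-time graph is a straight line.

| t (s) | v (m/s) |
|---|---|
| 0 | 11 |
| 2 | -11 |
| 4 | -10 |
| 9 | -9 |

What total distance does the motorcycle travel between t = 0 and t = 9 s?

Distance (not displacement) is the total path length: add the absolute areas under v-t.
0–2 s: v = 0 at t = 1 s; triangle areas 5.5 + 5.5 = 11 m
2–4 s: |½(-11 + -10)(2)| = 21 m
4–9 s: |½(-10 + -9)(5)| = 47.5 m
Total distance = 79.5 m

79.5 m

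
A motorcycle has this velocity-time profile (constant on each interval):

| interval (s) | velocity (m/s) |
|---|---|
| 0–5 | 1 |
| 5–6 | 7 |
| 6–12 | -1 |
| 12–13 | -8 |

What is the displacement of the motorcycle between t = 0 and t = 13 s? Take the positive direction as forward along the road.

Displacement is the signed area under the v-t curve.
0–5 s: 1 × 5 = 5 m
5–6 s: 7 × 1 = 7 m
6–12 s: -1 × 6 = -6 m
12–13 s: -8 × 1 = -8 m
Net displacement = -2 m

-2 m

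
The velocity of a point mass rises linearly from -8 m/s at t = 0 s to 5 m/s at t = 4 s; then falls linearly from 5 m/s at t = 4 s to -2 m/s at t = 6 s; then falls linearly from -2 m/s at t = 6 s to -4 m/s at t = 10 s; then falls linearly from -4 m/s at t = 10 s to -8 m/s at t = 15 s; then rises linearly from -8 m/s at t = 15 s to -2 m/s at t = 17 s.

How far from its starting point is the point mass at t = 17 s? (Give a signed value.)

Displacement is the signed area under the v-t curve.
0–4 s: ½(-8 + 5)(4) = -6 m
4–6 s: ½(5 + -2)(2) = 3 m
6–10 s: ½(-2 + -4)(4) = -12 m
10–15 s: ½(-4 + -8)(5) = -30 m
15–17 s: ½(-8 + -2)(2) = -10 m
Net displacement = -55 m

-55 m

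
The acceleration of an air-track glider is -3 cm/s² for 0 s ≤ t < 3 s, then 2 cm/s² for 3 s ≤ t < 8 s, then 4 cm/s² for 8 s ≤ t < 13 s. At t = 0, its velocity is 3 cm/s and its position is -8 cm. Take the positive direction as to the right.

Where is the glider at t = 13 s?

52.5 cm

On each constant-a segment, Δv = aΔt and Δx = v₀Δt + ½aΔt²; chain segment to segment.
0–3 s: v starts 3 cm/s; Δx = 3·3 + ½·-3·3² = -4.5 cm; v ends -6 cm/s.
3–8 s: v starts -6 cm/s; Δx = -6·5 + ½·2·5² = -5 cm; v ends 4 cm/s.
8–13 s: v starts 4 cm/s; Δx = 4·5 + ½·4·5² = 70 cm; v ends 24 cm/s.
x(13) = -8 + Σ Δx = 52.5 cm.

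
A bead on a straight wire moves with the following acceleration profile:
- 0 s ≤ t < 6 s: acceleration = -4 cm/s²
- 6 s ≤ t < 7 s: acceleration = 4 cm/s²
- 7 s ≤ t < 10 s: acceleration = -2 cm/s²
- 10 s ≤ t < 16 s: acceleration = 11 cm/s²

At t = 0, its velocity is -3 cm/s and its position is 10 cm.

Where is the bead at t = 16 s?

-159 cm

On each constant-a segment, Δv = aΔt and Δx = v₀Δt + ½aΔt²; chain segment to segment.
0–6 s: v starts -3 cm/s; Δx = -3·6 + ½·-4·6² = -90 cm; v ends -27 cm/s.
6–7 s: v starts -27 cm/s; Δx = -27·1 + ½·4·1² = -25 cm; v ends -23 cm/s.
7–10 s: v starts -23 cm/s; Δx = -23·3 + ½·-2·3² = -78 cm; v ends -29 cm/s.
10–16 s: v starts -29 cm/s; Δx = -29·6 + ½·11·6² = 24 cm; v ends 37 cm/s.
x(16) = 10 + Σ Δx = -159 cm.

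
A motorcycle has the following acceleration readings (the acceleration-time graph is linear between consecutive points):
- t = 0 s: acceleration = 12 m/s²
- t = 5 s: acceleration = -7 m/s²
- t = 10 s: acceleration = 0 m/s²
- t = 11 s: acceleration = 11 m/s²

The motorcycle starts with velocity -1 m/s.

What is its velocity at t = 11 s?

Δv equals the area under the a-t graph; then v = v₀ + Δv.
0–5 s: ½(12 + -7)(5) = 12.5 m/s
5–10 s: ½(-7 + 0)(5) = -17.5 m/s
10–11 s: ½(0 + 11)(1) = 5.5 m/s
Δv = 0.5 m/s, so v(11) = -1 + (0.5) = -0.5 m/s.

-0.5 m/s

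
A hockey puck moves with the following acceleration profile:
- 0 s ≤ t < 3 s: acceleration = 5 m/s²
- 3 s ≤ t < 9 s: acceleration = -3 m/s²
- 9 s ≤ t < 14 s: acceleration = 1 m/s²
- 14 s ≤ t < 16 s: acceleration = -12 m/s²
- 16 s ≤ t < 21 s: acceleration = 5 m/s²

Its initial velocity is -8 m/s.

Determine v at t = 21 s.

Δv equals the area under the a-t graph; then v = v₀ + Δv.
0–3 s: 5 × 3 = 15 m/s
3–9 s: -3 × 6 = -18 m/s
9–14 s: 1 × 5 = 5 m/s
14–16 s: -12 × 2 = -24 m/s
16–21 s: 5 × 5 = 25 m/s
Δv = 3 m/s, so v(21) = -8 + (3) = -5 m/s.

-5 m/s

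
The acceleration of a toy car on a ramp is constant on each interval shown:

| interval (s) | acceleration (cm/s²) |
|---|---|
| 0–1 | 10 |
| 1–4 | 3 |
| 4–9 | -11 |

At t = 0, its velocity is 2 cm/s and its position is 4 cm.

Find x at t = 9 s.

On each constant-a segment, Δv = aΔt and Δx = v₀Δt + ½aΔt²; chain segment to segment.
0–1 s: v starts 2 cm/s; Δx = 2·1 + ½·10·1² = 7 cm; v ends 12 cm/s.
1–4 s: v starts 12 cm/s; Δx = 12·3 + ½·3·3² = 49.5 cm; v ends 21 cm/s.
4–9 s: v starts 21 cm/s; Δx = 21·5 + ½·-11·5² = -32.5 cm; v ends -34 cm/s.
x(9) = 4 + Σ Δx = 28 cm.

28 cm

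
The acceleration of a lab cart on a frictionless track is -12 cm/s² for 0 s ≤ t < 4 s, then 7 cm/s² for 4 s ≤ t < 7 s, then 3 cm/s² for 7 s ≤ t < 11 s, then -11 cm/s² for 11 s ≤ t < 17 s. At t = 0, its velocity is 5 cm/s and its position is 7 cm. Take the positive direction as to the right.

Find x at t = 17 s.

On each constant-a segment, Δv = aΔt and Δx = v₀Δt + ½aΔt²; chain segment to segment.
0–4 s: v starts 5 cm/s; Δx = 5·4 + ½·-12·4² = -76 cm; v ends -43 cm/s.
4–7 s: v starts -43 cm/s; Δx = -43·3 + ½·7·3² = -97.5 cm; v ends -22 cm/s.
7–11 s: v starts -22 cm/s; Δx = -22·4 + ½·3·4² = -64 cm; v ends -10 cm/s.
11–17 s: v starts -10 cm/s; Δx = -10·6 + ½·-11·6² = -258 cm; v ends -76 cm/s.
x(17) = 7 + Σ Δx = -488.5 cm.

-488.5 cm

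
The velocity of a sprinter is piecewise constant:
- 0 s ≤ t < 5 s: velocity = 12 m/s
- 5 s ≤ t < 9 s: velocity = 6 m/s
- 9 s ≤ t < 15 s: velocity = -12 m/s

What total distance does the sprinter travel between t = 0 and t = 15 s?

Total distance travelled is ∫|v| dt — sum the magnitudes of each area piece.
0–5 s: |12| × 5 = 60 m
5–9 s: |6| × 4 = 24 m
9–15 s: |-12| × 6 = 72 m
Total distance = 156 m

156 m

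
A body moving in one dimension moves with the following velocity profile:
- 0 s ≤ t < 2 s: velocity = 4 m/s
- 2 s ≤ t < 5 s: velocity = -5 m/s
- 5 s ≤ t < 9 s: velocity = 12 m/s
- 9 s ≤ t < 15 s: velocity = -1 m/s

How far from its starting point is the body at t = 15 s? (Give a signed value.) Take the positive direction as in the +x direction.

Net displacement equals the area under the velocity-time graph (areas below the axis count negative).
0–2 s: 4 × 2 = 8 m
2–5 s: -5 × 3 = -15 m
5–9 s: 12 × 4 = 48 m
9–15 s: -1 × 6 = -6 m
Net displacement = 35 m

35 m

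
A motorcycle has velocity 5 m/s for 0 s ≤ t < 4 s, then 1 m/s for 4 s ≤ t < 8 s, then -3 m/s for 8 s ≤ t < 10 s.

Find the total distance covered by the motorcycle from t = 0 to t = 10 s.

30 m

Total distance travelled is ∫|v| dt — sum the magnitudes of each area piece.
0–4 s: |5| × 4 = 20 m
4–8 s: |1| × 4 = 4 m
8–10 s: |-3| × 2 = 6 m
Total distance = 30 m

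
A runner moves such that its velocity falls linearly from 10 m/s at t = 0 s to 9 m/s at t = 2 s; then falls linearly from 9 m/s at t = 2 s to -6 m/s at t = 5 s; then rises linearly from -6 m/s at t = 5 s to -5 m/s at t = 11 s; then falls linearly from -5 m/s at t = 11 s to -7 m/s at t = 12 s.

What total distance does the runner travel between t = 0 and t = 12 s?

Total distance travelled is ∫|v| dt — sum the magnitudes of each area piece.
0–2 s: |½(10 + 9)(2)| = 19 m
2–5 s: v = 0 at t = 3.8 s; triangle areas 8.1 + 3.6 = 11.7 m
5–11 s: |½(-6 + -5)(6)| = 33 m
11–12 s: |½(-5 + -7)(1)| = 6 m
Total distance = 69.7 m

69.7 m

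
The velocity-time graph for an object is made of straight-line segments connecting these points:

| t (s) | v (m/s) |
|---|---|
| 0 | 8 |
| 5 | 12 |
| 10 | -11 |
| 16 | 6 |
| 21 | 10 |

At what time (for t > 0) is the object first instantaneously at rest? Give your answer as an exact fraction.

t = 175/23 s

v changes sign on 5–10 s (from 12 to -11); the graph is linear there, so v = 0 at t = 5 + (-12)·(10 − 5)/(-11 − 12) = 175/23 s.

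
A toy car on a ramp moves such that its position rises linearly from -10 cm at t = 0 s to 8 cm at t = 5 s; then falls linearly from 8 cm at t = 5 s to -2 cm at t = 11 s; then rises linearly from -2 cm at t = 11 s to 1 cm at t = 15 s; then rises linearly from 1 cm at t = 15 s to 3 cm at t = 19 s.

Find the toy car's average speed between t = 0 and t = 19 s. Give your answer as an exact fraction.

Average speed = (total path length)/(elapsed time); on a piecewise-linear x-t graph the path length is Σ|Δx|.
0–5 s: |Δx| = |8 − -10| = 18 cm
5–11 s: |Δx| = |-2 − 8| = 10 cm
11–15 s: |Δx| = |1 − -2| = 3 cm
15–19 s: |Δx| = |3 − 1| = 2 cm
Total path = 33 cm; average speed = 33/19 = 33/19 cm/s.

33/19 cm/s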